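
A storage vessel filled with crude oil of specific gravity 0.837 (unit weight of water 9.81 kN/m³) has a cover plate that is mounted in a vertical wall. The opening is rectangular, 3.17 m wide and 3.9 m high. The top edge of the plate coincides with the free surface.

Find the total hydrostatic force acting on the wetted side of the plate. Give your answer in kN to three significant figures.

γ = 0.837 × 9.81 = 8.21097 kN/m³.
The centroid lies 3.9/2 = 1.95 m below the top edge, so the centroid depth is h_c = 1.95 m.
A = 3.17 × 3.9 = 12.363 m².
Resultant F = γ·h_c·A = 8.21097 × 1.95 × 12.363 = 197.949 kN.

F ≈ 198 kN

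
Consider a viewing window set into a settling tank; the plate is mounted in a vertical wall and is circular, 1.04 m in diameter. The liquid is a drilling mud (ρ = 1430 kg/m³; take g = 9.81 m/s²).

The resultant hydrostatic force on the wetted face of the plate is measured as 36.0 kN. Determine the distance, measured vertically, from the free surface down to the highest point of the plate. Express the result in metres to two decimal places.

γ = ρg = 1430 × 9.81 / 1000 = 14.0283 kN/m³.
A = π(0.52)² = 0.849487 m².
From F = γ·h_c·A, the centroid depth is h_c = 36.0/(14.0283 × 0.849487) = 3.02093 m.
The centroid is at the centre, 0.52 m below the top of the plate, so the highest point sits at h_top = 3.02093 − 0.52 = 2.50093 m below the surface.

d_top ≈ 2.50 m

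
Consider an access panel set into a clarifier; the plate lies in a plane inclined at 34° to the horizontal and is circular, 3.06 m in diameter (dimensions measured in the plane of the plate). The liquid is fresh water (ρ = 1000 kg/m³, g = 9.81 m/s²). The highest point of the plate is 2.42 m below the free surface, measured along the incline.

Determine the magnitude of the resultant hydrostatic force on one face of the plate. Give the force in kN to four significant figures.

γ = ρg = 1000 × 9.81 = 9810 N/m³ = 9.81 kN/m³.
Let θ = 34° be the plate's angle to the horizontal; measure y along the incline from where the plane meets the free surface. Vertical depth h = y·sinθ with sinθ = 0.559193.
The centroid is at the centre, 1.53 m below the top of the plate, so y_c = 2.42 + 1.53 = 3.95 m and h_c = 3.95 × 0.559193 = 2.20881 m.
A = π(1.53)² = 7.35415 m².
Resultant F = γ·h_c·A = 9.81 × 2.20881 × 7.35415 = 159.353 kN.

F ≈ 159.4 kN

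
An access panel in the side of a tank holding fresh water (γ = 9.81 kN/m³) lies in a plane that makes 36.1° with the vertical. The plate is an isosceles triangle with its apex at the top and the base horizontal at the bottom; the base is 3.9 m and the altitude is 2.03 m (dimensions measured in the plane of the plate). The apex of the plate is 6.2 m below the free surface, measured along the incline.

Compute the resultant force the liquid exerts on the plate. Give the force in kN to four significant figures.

γ = 9.81 kN/m³.
The plate makes 36.1° with the vertical, i.e. θ = 90° − 36.1° = 53.9° to the horizontal. Measuring y along the incline from the free-surface line, vertical depth h = y·sinθ with sinθ = 0.807990.
With the apex up, the centroid sits 2h/3 = 2 × 2.03/3 = 1.35333 m below the apex, so y_c = 6.2 + 1.35333 = 7.55333 m and h_c = 7.55333 × 0.807990 = 6.10302 m.
A = ½ × 3.9 × 2.03 = 3.9585 m².
Resultant F = γ·h_c·A = 9.81 × 6.10302 × 3.9585 = 236.998 kN.

F ≈ 237.0 kN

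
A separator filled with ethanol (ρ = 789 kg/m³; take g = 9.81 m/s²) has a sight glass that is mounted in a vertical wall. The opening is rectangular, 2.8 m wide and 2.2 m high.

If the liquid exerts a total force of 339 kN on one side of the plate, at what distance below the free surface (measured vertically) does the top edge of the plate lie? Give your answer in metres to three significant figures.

γ = ρg = 789 × 9.81 / 1000 = 7.74009 kN/m³.
A = 2.8 × 2.2 = 6.16 m².
From F = γ·h_c·A, the centroid depth is h_c = 339/(7.74009 × 6.16) = 7.11006 m.
The centroid lies 2.2/2 = 1.1 m below the top edge, so the top edge sits at h_top = 7.11006 − 1.1 = 6.01006 m below the surface.

d_top ≈ 6.01 m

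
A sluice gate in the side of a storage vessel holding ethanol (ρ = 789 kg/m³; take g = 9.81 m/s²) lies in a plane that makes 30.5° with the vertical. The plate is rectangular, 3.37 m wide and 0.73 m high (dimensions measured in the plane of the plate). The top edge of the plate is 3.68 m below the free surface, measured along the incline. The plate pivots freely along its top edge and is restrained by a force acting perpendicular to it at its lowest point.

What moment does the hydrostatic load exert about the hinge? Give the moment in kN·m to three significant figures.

γ = ρg = 789 × 9.81 / 1000 = 7.74009 kN/m³.
The plate makes 30.5° with the vertical, i.e. θ = 90° − 30.5° = 59.5° to the horizontal. Measuring y along the incline from the free-surface line, vertical depth h = y·sinθ with sinθ = 0.861629.
The centroid lies 0.73/2 = 0.365 m below the top edge, so y_c = 3.68 + 0.365 = 4.045 m and h_c = 4.045 × 0.861629 = 3.48529 m.
A = 3.37 × 0.73 = 2.4601 m².
Resultant F = γ·h_c·A = 7.74009 × 3.48529 × 2.4601 = 66.3648 kN.
I_c = b·h³/12 = 3.37 × 0.73³/12 = 0.109249 m⁴.
Centre of pressure: y_p = y_c + I_c/(y_c·A) = 4.045 + 0.109249/(4.045 × 2.4601) = 4.045 + 0.0109786 = 4.05598 m along the plane.
The resultant acts 0.365 + 0.0109786 = 0.375979 m (along the plate) below the hinge at the top edge, so the moment about the hinge is M = F × 0.375979 = 66.3648 × 0.375979 = 24.9518 kN·m.

M ≈ 25.0 kN·m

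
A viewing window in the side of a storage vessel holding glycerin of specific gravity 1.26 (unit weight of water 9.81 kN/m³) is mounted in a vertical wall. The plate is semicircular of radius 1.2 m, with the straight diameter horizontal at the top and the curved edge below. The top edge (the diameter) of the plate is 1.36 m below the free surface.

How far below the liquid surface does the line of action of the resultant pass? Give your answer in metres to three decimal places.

h_p = 1.923 m

γ = 1.26 × 9.81 = 12.3606 kN/m³.
The centroid of a semicircle lies 4r/(3π) = 0.509296 m from the diameter, here below the top edge, so the centroid depth is h_c = 1.36 + 0.509296 = 1.8693 m.
A = πr²/2 = π × 1.2²/2 = 2.26195 m².
Resultant F = γ·h_c·A = 12.3606 × 1.8693 × 2.26195 = 52.2639 kN.
I_c = (π/8 − 8/(9π))·r⁴ = 0.109757 × 1.2⁴ = 0.227592 m⁴.
Centre of pressure: y_p = y_c + I_c/(y_c·A) = 1.8693 + 0.227592/(1.8693 × 2.26195) = 1.8693 + 0.0538264 = 1.92313 m along the plane.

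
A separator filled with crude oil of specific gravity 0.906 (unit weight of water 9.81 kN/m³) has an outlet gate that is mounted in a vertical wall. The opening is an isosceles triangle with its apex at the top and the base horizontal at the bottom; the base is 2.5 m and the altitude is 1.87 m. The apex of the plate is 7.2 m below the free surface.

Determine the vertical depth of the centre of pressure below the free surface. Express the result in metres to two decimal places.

h_p = 8.47 m

γ = 0.906 × 9.81 = 8.88786 kN/m³.
With the apex up, the centroid sits 2h/3 = 2 × 1.87/3 = 1.24667 m below the apex, so the centroid depth is h_c = 7.2 + 1.24667 = 8.44667 m.
A = ½ × 2.5 × 1.87 = 2.3375 m².
Resultant F = γ·h_c·A = 8.88786 × 8.44667 × 2.3375 = 175.483 kN.
I_c = b·h³/36 = 2.5 × 1.87³/36 = 0.454111 m⁴.
Centre of pressure: y_p = y_c + I_c/(y_c·A) = 8.44667 + 0.454111/(8.44667 × 2.3375) = 8.44667 + 0.0229998 = 8.46967 m along the plane.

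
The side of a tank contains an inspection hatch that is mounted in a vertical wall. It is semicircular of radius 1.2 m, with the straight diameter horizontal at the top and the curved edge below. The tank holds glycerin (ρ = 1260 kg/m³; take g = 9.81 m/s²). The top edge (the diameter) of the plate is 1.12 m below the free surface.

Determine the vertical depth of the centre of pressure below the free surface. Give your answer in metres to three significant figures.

γ = ρg = 1260 × 9.81 / 1000 = 12.3606 kN/m³.
The centroid of a semicircle lies 4r/(3π) = 0.509296 m from the diameter, here below the top edge, so the centroid depth is h_c = 1.12 + 0.509296 = 1.6293 m.
A = πr²/2 = π × 1.2²/2 = 2.26195 m².
Resultant F = γ·h_c·A = 12.3606 × 1.6293 × 2.26195 = 45.5537 kN.
I_c = (π/8 − 8/(9π))·r⁴ = 0.109757 × 1.2⁴ = 0.227592 m⁴.
Centre of pressure: y_p = y_c + I_c/(y_c·A) = 1.6293 + 0.227592/(1.6293 × 2.26195) = 1.6293 + 0.0617551 = 1.69106 m along the plane.

h_p = 1.69 m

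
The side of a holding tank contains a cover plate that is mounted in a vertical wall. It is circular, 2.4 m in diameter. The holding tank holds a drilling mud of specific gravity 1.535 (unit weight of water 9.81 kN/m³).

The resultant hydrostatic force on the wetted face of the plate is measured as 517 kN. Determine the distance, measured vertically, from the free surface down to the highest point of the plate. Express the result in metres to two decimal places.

d_top ≈ 6.39 m

γ = 1.535 × 9.81 = 15.05835 kN/m³.
A = π(1.2)² = 4.52389 m².
From F = γ·h_c·A, the centroid depth is h_c = 517/(15.05835 × 4.52389) = 7.58929 m.
The centroid is at the centre, 1.2 m below the top of the plate, so the highest point sits at h_top = 7.58929 − 1.2 = 6.38929 m below the surface.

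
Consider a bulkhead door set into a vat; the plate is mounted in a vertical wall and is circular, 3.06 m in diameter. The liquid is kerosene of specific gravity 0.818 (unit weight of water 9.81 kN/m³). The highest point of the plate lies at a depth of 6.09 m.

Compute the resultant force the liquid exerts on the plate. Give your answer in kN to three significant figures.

F ≈ 450 kN

γ = 0.818 × 9.81 = 8.02458 kN/m³.
The centroid is at the centre, 1.53 m below the top of the plate, so the centroid depth is h_c = 6.09 + 1.53 = 7.62 m.
A = π(1.53)² = 7.35415 m².
Resultant F = γ·h_c·A = 8.02458 × 7.62 × 7.35415 = 449.686 kN.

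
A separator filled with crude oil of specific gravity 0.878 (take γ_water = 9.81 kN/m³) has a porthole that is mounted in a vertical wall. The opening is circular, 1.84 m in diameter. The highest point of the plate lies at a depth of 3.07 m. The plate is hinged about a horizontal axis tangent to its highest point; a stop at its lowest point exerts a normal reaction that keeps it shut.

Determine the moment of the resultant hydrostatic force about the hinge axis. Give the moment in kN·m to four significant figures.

M ≈ 88.92 kN·m

γ = 0.878 × 9.81 = 8.61318 kN/m³.
The centroid is at the centre, 0.92 m below the top of the plate, so the centroid depth is h_c = 3.07 + 0.92 = 3.99 m.
A = π(0.92)² = 2.65904 m².
Resultant F = γ·h_c·A = 8.61318 × 3.99 × 2.65904 = 91.3821 kN.
I_c = πr⁴/4 = π × 0.92⁴/4 = 0.562654 m⁴.
Centre of pressure: y_p = y_c + I_c/(y_c·A) = 3.99 + 0.562654/(3.99 × 2.65904) = 3.99 + 0.0530327 = 4.04303 m along the plane.
The resultant acts 0.92 + 0.0530327 = 0.973033 m (along the plate) below the hinge at the top edge, so the moment about the hinge is M = F × 0.973033 = 91.3821 × 0.973033 = 88.9178 kN·m.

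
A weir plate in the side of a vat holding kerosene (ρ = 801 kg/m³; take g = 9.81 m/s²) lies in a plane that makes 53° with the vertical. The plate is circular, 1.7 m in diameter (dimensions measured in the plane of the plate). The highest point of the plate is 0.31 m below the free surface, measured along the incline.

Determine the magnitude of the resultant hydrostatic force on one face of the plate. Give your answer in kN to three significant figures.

F ≈ 12.5 kN

γ = ρg = 801 × 9.81 / 1000 = 7.85781 kN/m³.
The plate makes 53° with the vertical, i.e. θ = 90° − 53° = 37° to the horizontal. Measuring y along the incline from the free-surface line, vertical depth h = y·sinθ with sinθ = 0.601815.
The centroid is at the centre, 0.85 m below the top of the plate, so y_c = 0.31 + 0.85 = 1.16 m and h_c = 1.16 × 0.601815 = 0.698105 m.
A = π(0.85)² = 2.2698 m².
Resultant F = γ·h_c·A = 7.85781 × 0.698105 × 2.2698 = 12.4512 kN.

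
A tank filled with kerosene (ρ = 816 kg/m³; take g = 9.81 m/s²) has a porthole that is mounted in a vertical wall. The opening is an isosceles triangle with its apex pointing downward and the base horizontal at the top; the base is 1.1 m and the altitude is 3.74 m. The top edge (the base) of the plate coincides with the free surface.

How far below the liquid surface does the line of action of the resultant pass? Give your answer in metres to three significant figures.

γ = ρg = 816 × 9.81 / 1000 = 8.00496 kN/m³.
With the apex down, the centroid sits h/3 = 3.74/3 = 1.24667 m below the base (the top edge), so the centroid depth is h_c = 1.24667 m.
A = ½ × 1.1 × 3.74 = 2.057 m².
Resultant F = γ·h_c·A = 8.00496 × 1.24667 × 2.057 = 20.5279 kN.
I_c = b·h³/36 = 1.1 × 3.74³/36 = 1.59847 m⁴.
Centre of pressure: y_p = y_c + I_c/(y_c·A) = 1.24667 + 1.59847/(1.24667 × 2.057) = 1.24667 + 0.623331 = 1.87 m along the plane.

h_p = 1.87 m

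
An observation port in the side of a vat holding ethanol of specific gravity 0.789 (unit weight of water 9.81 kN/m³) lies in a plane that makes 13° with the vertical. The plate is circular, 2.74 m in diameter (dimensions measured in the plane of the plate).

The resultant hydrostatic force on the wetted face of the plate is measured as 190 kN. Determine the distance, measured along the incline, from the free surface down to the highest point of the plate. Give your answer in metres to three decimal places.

y_top ≈ 2.903 m

γ = 0.789 × 9.81 = 7.74009 kN/m³.
A = π(1.37)² = 5.89646 m².
From F = γ·h_c·A, the centroid depth is h_c = 190/(7.74009 × 5.89646) = 4.16309 m.
The plate makes 13° with the vertical, i.e. θ = 90° − 13° = 77° to the horizontal. Measuring y along the incline from the free-surface line, vertical depth h = y·sinθ with sinθ = 0.974370.
Along the incline, y_c = h_c/sinθ = 4.16309/0.974370 = 4.2726 m.
The centroid is at the centre, 1.37 m below the top of the plate, so the highest point sits at y_top = 4.2726 − 1.37 = 2.9026 m along the incline.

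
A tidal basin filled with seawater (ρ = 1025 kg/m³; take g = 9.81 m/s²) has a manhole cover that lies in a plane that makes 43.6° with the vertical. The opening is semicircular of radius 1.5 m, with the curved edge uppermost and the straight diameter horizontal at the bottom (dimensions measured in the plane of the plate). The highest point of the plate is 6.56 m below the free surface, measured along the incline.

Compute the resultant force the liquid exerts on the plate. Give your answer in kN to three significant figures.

F ≈ 191 kN

γ = ρg = 1025 × 9.81 / 1000 = 10.05525 kN/m³.
The plate makes 43.6° with the vertical, i.e. θ = 90° − 43.6° = 46.4° to the horizontal. Measuring y along the incline from the free-surface line, vertical depth h = y·sinθ with sinθ = 0.724172.
The centroid lies 4r/(3π) = 0.63662 m above the diameter, so r − 4r/(3π) = 1.5 − 0.63662 = 0.86338 m below the topmost point, so y_c = 6.56 + 0.86338 = 7.42338 m and h_c = 7.42338 × 0.724172 = 5.3758 m.
A = πr²/2 = π × 1.5²/2 = 3.53429 m².
Resultant F = γ·h_c·A = 10.05525 × 5.3758 × 3.53429 = 191.046 kN.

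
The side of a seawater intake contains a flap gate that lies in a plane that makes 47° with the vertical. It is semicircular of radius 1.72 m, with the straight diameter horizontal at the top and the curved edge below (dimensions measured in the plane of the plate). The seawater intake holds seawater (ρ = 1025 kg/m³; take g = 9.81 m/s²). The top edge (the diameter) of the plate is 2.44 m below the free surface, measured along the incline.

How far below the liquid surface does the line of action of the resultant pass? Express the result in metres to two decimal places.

h_p = 2.21 m

γ = ρg = 1025 × 9.81 / 1000 = 10.05525 kN/m³.
The plate makes 47° with the vertical, i.e. θ = 90° − 47° = 43° to the horizontal. Measuring y along the incline from the free-surface line, vertical depth h = y·sinθ with sinθ = 0.681998.
The centroid of a semicircle lies 4r/(3π) = 0.729991 m from the diameter, here below the top edge, so y_c = 2.44 + 0.729991 = 3.16999 m and h_c = 3.16999 × 0.681998 = 2.16193 m.
A = πr²/2 = π × 1.72²/2 = 4.64704 m².
Resultant F = γ·h_c·A = 10.05525 × 2.16193 × 4.64704 = 101.021 kN.
I_c = (π/8 − 8/(9π))·r⁴ = 0.109757 × 1.72⁴ = 0.960608 m⁴.
Centre of pressure: y_p = y_c + I_c/(y_c·A) = 3.16999 + 0.960608/(3.16999 × 4.64704) = 3.16999 + 0.0652097 = 3.2352 m along the plane.
Vertically, h_p = y_p·sinθ = 3.2352 × 0.681998 = 2.2064 m.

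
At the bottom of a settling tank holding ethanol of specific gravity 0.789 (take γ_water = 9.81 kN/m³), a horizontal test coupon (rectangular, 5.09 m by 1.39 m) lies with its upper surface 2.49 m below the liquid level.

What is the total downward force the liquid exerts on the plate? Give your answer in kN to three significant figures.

F ≈ 136 kN

γ = 0.789 × 9.81 = 7.74009 kN/m³.
The plate is horizontal, so pressure is uniform at p = γ·h = 7.74009 × 2.49 = 19.2728 kN/m².
A = 5.09 × 1.39 = 7.0751 m².
F = p·A = 19.2728 × 7.0751 = 136.357 kN.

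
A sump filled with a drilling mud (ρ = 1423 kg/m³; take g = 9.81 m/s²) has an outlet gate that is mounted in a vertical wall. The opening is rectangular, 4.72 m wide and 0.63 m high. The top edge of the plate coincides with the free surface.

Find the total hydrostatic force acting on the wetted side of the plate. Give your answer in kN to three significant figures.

F ≈ 13.1 kN

γ = ρg = 1423 × 9.81 / 1000 = 13.95963 kN/m³.
The centroid lies 0.63/2 = 0.315 m below the top edge, so the centroid depth is h_c = 0.315 m.
A = 4.72 × 0.63 = 2.9736 m².
Resultant F = γ·h_c·A = 13.95963 × 0.315 × 2.9736 = 13.0758 kN.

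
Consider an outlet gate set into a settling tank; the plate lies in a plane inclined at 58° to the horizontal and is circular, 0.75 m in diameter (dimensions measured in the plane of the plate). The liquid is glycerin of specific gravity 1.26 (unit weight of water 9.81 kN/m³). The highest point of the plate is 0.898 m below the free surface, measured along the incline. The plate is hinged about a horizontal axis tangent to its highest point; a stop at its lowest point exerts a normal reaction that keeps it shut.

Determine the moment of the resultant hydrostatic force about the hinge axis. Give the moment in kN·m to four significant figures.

M ≈ 2.374 kN·m

γ = 1.26 × 9.81 = 12.3606 kN/m³.
Let θ = 58° be the plate's angle to the horizontal; measure y along the incline from where the plane meets the free surface. Vertical depth h = y·sinθ with sinθ = 0.848048.
The centroid is at the centre, 0.375 m below the top of the plate, so y_c = 0.898 + 0.375 = 1.273 m and h_c = 1.273 × 0.848048 = 1.07957 m.
A = π(0.375)² = 0.441786 m².
Resultant F = γ·h_c·A = 12.3606 × 1.07957 × 0.441786 = 5.89525 kN.
I_c = πr⁴/4 = π × 0.375⁴/4 = 0.0155316 m⁴.
Centre of pressure: y_p = y_c + I_c/(y_c·A) = 1.273 + 0.0155316/(1.273 × 0.441786) = 1.273 + 0.027617 = 1.30062 m along the plane.
The resultant acts 0.375 + 0.027617 = 0.402617 m (along the plate) below the hinge at the top edge, so the moment about the hinge is M = F × 0.402617 = 5.89525 × 0.402617 = 2.37353 kN·m.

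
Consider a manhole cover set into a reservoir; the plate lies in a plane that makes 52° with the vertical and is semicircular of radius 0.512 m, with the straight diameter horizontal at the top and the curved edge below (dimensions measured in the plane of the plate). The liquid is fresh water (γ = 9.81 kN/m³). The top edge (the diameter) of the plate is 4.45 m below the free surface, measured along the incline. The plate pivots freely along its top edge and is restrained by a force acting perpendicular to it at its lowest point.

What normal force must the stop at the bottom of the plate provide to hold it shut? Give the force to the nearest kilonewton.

γ = 9.81 kN/m³.
The plate makes 52° with the vertical, i.e. θ = 90° − 52° = 38° to the horizontal. Measuring y along the incline from the free-surface line, vertical depth h = y·sinθ with sinθ = 0.615661.
The centroid of a semicircle lies 4r/(3π) = 0.2173 m from the diameter, here below the top edge, so y_c = 4.45 + 0.2173 = 4.6673 m and h_c = 4.6673 × 0.615661 = 2.87347 m.
A = πr²/2 = π × 0.512²/2 = 0.411775 m².
Resultant F = γ·h_c·A = 9.81 × 2.87347 × 0.411775 = 11.6074 kN.
I_c = (π/8 − 8/(9π))·r⁴ = 0.109757 × 0.512⁴ = 0.00754244 m⁴.
Centre of pressure: y_p = y_c + I_c/(y_c·A) = 4.6673 + 0.00754244/(4.6673 × 0.411775) = 4.6673 + 0.00392452 = 4.67122 m along the plane.
The resultant acts 0.2173 + 0.00392452 = 0.221225 m (along the plate) below the hinge at the top edge, so the moment about the hinge is M = F × 0.221225 = 11.6074 × 0.221225 = 2.56785 kN·m.
A normal force at the bottom, 0.512 m from the hinge, must supply this moment: P = 2.56785/0.512 = 5.01533 kN.

P ≈ 5 kN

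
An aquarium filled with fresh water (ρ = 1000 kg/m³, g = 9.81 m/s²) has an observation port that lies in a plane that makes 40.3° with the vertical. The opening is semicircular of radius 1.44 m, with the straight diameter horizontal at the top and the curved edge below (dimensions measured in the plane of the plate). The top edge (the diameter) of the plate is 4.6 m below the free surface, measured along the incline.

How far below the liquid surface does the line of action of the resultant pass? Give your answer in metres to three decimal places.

h_p = 3.996 m

γ = ρg = 1000 × 9.81 = 9810 N/m³ = 9.81 kN/m³.
The plate makes 40.3° with the vertical, i.e. θ = 90° − 40.3° = 49.7° to the horizontal. Measuring y along the incline from the free-surface line, vertical depth h = y·sinθ with sinθ = 0.762668.
The centroid of a semicircle lies 4r/(3π) = 0.611155 m from the diameter, here below the top edge, so y_c = 4.6 + 0.611155 = 5.21115 m and h_c = 5.21115 × 0.762668 = 3.97438 m.
A = πr²/2 = π × 1.44²/2 = 3.2572 m².
Resultant F = γ·h_c·A = 9.81 × 3.97438 × 3.2572 = 126.994 kN.
I_c = (π/8 − 8/(9π))·r⁴ = 0.109757 × 1.44⁴ = 0.471935 m⁴.
Centre of pressure: y_p = y_c + I_c/(y_c·A) = 5.21115 + 0.471935/(5.21115 × 3.2572) = 5.21115 + 0.0278038 = 5.23895 m along the plane.
Vertically, h_p = y_p·sinθ = 5.23895 × 0.762668 = 3.99558 m.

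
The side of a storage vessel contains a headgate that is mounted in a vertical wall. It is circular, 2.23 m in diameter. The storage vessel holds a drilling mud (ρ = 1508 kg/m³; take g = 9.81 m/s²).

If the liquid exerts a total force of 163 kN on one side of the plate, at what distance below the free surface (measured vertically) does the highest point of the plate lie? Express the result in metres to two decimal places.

d_top ≈ 1.71 m

γ = ρg = 1508 × 9.81 / 1000 = 14.79348 kN/m³.
A = π(1.115)² = 3.90571 m².
From F = γ·h_c·A, the centroid depth is h_c = 163/(14.79348 × 3.90571) = 2.82109 m.
The centroid is at the centre, 1.115 m below the top of the plate, so the highest point sits at h_top = 2.82109 − 1.115 = 1.70609 m below the surface.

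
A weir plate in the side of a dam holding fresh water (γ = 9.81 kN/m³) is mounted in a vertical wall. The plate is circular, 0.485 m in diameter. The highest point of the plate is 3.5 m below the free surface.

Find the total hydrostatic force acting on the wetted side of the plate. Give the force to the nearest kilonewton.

γ = 9.81 kN/m³.
The centroid is at the centre, 0.2425 m below the top of the plate, so the centroid depth is h_c = 3.5 + 0.2425 = 3.7425 m.
A = π(0.2425)² = 0.184745 m².
Resultant F = γ·h_c·A = 9.81 × 3.7425 × 0.184745 = 6.78271 kN.

F ≈ 7 kN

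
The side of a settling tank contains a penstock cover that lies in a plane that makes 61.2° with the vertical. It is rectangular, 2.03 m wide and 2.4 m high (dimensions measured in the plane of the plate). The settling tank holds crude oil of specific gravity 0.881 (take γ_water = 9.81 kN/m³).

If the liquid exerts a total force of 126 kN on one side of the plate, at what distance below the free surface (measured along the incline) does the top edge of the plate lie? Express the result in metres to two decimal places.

y_top ≈ 5.01 m

γ = 0.881 × 9.81 = 8.64261 kN/m³.
A = 2.03 × 2.4 = 4.872 m².
From F = γ·h_c·A, the centroid depth is h_c = 126/(8.64261 × 4.872) = 2.99239 m.
The plate makes 61.2° with the vertical, i.e. θ = 90° − 61.2° = 28.8° to the horizontal. Measuring y along the incline from the free-surface line, vertical depth h = y·sinθ with sinθ = 0.481754.
Along the incline, y_c = h_c/sinθ = 2.99239/0.481754 = 6.21145 m.
The centroid lies 2.4/2 = 1.2 m below the top edge, so the top edge sits at y_top = 6.21145 − 1.2 = 5.01145 m along the incline.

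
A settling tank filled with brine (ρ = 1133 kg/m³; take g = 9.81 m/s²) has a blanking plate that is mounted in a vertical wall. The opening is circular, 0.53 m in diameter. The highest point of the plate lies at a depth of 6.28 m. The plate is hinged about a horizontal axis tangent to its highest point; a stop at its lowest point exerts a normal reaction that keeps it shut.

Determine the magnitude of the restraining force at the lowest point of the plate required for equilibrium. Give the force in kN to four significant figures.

γ = ρg = 1133 × 9.81 / 1000 = 11.11473 kN/m³.
The centroid is at the centre, 0.265 m below the top of the plate, so the centroid depth is h_c = 6.28 + 0.265 = 6.545 m.
A = π(0.265)² = 0.220618 m².
Resultant F = γ·h_c·A = 11.11473 × 6.545 × 0.220618 = 16.0491 kN.
I_c = πr⁴/4 = π × 0.265⁴/4 = 0.00387323 m⁴.
Centre of pressure: y_p = y_c + I_c/(y_c·A) = 6.545 + 0.00387323/(6.545 × 0.220618) = 6.545 + 0.00268239 = 6.54768 m along the plane.
The resultant acts 0.265 + 0.00268239 = 0.267682 m (along the plate) below the hinge at the top edge, so the moment about the hinge is M = F × 0.267682 = 16.0491 × 0.267682 = 4.29606 kN·m.
A normal force at the bottom, 0.53 m from the hinge, must supply this moment: P = 4.29606/0.53 = 8.10577 kN.

P ≈ 8.106 kN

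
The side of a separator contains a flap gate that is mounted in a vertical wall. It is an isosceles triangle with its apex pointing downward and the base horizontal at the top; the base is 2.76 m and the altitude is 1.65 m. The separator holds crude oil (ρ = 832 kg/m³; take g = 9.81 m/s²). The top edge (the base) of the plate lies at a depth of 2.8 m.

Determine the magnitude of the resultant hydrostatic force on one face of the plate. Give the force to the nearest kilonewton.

F ≈ 62 kN

γ = ρg = 832 × 9.81 / 1000 = 8.16192 kN/m³.
With the apex down, the centroid sits h/3 = 1.65/3 = 0.55 m below the base (the top edge), so the centroid depth is h_c = 2.8 + 0.55 = 3.35 m.
A = ½ × 2.76 × 1.65 = 2.277 m².
Resultant F = γ·h_c·A = 8.16192 × 3.35 × 2.277 = 62.2587 kN.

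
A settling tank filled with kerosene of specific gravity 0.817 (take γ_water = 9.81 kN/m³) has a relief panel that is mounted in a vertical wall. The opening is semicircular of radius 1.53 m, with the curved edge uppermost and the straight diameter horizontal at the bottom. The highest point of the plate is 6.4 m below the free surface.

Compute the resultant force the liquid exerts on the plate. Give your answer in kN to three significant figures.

F ≈ 215 kN

γ = 0.817 × 9.81 = 8.01477 kN/m³.
The centroid lies 4r/(3π) = 0.649352 m above the diameter, so r − 4r/(3π) = 1.53 − 0.649352 = 0.880648 m below the topmost point, so the centroid depth is h_c = 6.4 + 0.880648 = 7.28065 m.
A = πr²/2 = π × 1.53²/2 = 3.67708 m².
Resultant F = γ·h_c·A = 8.01477 × 7.28065 × 3.67708 = 214.568 kN.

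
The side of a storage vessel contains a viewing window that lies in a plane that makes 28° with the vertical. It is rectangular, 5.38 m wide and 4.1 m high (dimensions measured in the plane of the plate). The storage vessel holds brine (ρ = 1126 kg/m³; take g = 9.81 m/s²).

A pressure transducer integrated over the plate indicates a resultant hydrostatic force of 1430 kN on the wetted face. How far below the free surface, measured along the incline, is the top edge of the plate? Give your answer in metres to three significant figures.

γ = ρg = 1126 × 9.81 / 1000 = 11.04606 kN/m³.
A = 5.38 × 4.1 = 22.058 m².
From F = γ·h_c·A, the centroid depth is h_c = 1430/(11.04606 × 22.058) = 5.86898 m.
The plate makes 28° with the vertical, i.e. θ = 90° − 28° = 62° to the horizontal. Measuring y along the incline from the free-surface line, vertical depth h = y·sinθ with sinθ = 0.882948.
Along the incline, y_c = h_c/sinθ = 5.86898/0.882948 = 6.64703 m.
The centroid lies 4.1/2 = 2.05 m below the top edge, so the top edge sits at y_top = 6.64703 − 2.05 = 4.59703 m along the incline.

y_top ≈ 4.60 m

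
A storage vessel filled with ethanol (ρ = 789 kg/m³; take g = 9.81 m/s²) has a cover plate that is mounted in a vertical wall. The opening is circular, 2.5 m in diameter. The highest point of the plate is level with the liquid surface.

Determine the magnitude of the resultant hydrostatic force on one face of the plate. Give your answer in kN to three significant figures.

F ≈ 47.5 kN

γ = ρg = 789 × 9.81 / 1000 = 7.74009 kN/m³.
The centroid is at the centre, 1.25 m below the top of the plate, so the centroid depth is h_c = 1.25 m.
A = π(1.25)² = 4.90874 m².
Resultant F = γ·h_c·A = 7.74009 × 1.25 × 4.90874 = 47.4926 kN.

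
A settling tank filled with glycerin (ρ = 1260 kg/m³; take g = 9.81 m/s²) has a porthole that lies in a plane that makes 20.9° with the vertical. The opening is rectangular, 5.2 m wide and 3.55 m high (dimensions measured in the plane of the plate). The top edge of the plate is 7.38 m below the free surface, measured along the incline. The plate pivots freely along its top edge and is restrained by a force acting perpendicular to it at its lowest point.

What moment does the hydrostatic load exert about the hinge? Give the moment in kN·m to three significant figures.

γ = ρg = 1260 × 9.81 / 1000 = 12.3606 kN/m³.
The plate makes 20.9° with the vertical, i.e. θ = 90° − 20.9° = 69.1° to the horizontal. Measuring y along the incline from the free-surface line, vertical depth h = y·sinθ with sinθ = 0.934204.
The centroid lies 3.55/2 = 1.775 m below the top edge, so y_c = 7.38 + 1.775 = 9.155 m and h_c = 9.155 × 0.934204 = 8.55264 m.
A = 5.2 × 3.55 = 18.46 m².
Resultant F = γ·h_c·A = 12.3606 × 8.55264 × 18.46 = 1951.51 kN.
I_c = b·h³/12 = 5.2 × 3.55³/12 = 19.3868 m⁴.
Centre of pressure: y_p = y_c + I_c/(y_c·A) = 9.155 + 19.3868/(9.155 × 18.46) = 9.155 + 0.114714 = 9.26971 m along the plane.
The resultant acts 1.775 + 0.114714 = 1.88971 m (along the plate) below the hinge at the top edge, so the moment about the hinge is M = F × 1.88971 = 1951.51 × 1.88971 = 3687.79 kN·m.

M ≈ 3690 kN·m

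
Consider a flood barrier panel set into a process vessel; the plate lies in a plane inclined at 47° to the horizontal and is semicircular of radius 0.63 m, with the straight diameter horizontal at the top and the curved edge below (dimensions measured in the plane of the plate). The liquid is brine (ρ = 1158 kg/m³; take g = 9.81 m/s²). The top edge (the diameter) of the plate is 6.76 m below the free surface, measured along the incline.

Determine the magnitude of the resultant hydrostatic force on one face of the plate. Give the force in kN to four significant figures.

γ = ρg = 1158 × 9.81 / 1000 = 11.35998 kN/m³.
Let θ = 47° be the plate's angle to the horizontal; measure y along the incline from where the plane meets the free surface. Vertical depth h = y·sinθ with sinθ = 0.731354.
The centroid of a semicircle lies 4r/(3π) = 0.26738 m from the diameter, here below the top edge, so y_c = 6.76 + 0.26738 = 7.02738 m and h_c = 7.02738 × 0.731354 = 5.1395 m.
A = πr²/2 = π × 0.63²/2 = 0.623449 m².
Resultant F = γ·h_c·A = 11.35998 × 5.1395 × 0.623449 = 36.3998 kN.

F ≈ 36.40 kN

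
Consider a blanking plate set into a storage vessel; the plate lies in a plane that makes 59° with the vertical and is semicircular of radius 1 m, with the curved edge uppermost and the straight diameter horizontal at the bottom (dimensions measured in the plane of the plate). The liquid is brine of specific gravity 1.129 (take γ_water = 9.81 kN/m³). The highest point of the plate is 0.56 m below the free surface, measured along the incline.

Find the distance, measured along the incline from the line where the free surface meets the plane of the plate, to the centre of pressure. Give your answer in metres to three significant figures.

γ = 1.129 × 9.81 = 11.07549 kN/m³.
The plate makes 59° with the vertical, i.e. θ = 90° − 59° = 31° to the horizontal. Measuring y along the incline from the free-surface line, vertical depth h = y·sinθ with sinθ = 0.515038.
The centroid lies 4r/(3π) = 0.424413 m above the diameter, so r − 4r/(3π) = 1 − 0.424413 = 0.575587 m below the topmost point, so y_c = 0.56 + 0.575587 = 1.13559 m and h_c = 1.13559 × 0.515038 = 0.584872 m.
A = πr²/2 = π × 1²/2 = 1.5708 m².
Resultant F = γ·h_c·A = 11.07549 × 0.584872 × 1.5708 = 10.1752 kN.
I_c = (π/8 − 8/(9π))·r⁴ = 0.109757 × 1⁴ = 0.109757 m⁴.
Centre of pressure: y_p = y_c + I_c/(y_c·A) = 1.13559 + 0.109757/(1.13559 × 1.5708) = 1.13559 + 0.0615304 = 1.19712 m along the plane.

y_p = 1.20 m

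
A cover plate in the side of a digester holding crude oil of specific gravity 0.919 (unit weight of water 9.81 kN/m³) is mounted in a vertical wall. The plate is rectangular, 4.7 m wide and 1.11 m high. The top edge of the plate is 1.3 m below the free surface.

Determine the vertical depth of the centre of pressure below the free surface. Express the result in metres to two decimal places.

h_p = 1.91 m

γ = 0.919 × 9.81 = 9.01539 kN/m³.
The centroid lies 1.11/2 = 0.555 m below the top edge, so the centroid depth is h_c = 1.3 + 0.555 = 1.855 m.
A = 4.7 × 1.11 = 5.217 m².
Resultant F = γ·h_c·A = 9.01539 × 1.855 × 5.217 = 87.2468 kN.
I_c = b·h³/12 = 4.7 × 1.11³/12 = 0.535655 m⁴.
Centre of pressure: y_p = y_c + I_c/(y_c·A) = 1.855 + 0.535655/(1.855 × 5.217) = 1.855 + 0.0553504 = 1.91035 m along the plane.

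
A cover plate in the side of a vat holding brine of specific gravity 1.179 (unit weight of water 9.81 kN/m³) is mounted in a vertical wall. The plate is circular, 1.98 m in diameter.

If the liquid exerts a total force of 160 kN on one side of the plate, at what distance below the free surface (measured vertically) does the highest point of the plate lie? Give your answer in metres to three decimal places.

γ = 1.179 × 9.81 = 11.56599 kN/m³.
A = π(0.99)² = 3.07907 m².
From F = γ·h_c·A, the centroid depth is h_c = 160/(11.56599 × 3.07907) = 4.49281 m.
The centroid is at the centre, 0.99 m below the top of the plate, so the highest point sits at h_top = 4.49281 − 0.99 = 3.50281 m below the surface.

d_top ≈ 3.503 m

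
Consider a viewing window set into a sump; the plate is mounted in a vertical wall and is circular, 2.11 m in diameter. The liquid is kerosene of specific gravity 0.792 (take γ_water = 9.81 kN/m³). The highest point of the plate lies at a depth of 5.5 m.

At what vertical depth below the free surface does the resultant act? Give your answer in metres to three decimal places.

γ = 0.792 × 9.81 = 7.76952 kN/m³.
The centroid is at the centre, 1.055 m below the top of the plate, so the centroid depth is h_c = 5.5 + 1.055 = 6.555 m.
A = π(1.055)² = 3.49667 m².
Resultant F = γ·h_c·A = 7.76952 × 6.555 × 3.49667 = 178.083 kN.
I_c = πr⁴/4 = π × 1.055⁴/4 = 0.972971 m⁴.
Centre of pressure: y_p = y_c + I_c/(y_c·A) = 6.555 + 0.972971/(6.555 × 3.49667) = 6.555 + 0.0424495 = 6.59745 m along the plane.

h_p = 6.597 m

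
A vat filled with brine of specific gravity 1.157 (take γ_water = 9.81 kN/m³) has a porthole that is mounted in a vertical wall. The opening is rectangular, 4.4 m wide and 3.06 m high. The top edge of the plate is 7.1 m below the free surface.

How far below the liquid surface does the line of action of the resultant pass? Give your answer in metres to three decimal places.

h_p = 8.720 m

γ = 1.157 × 9.81 = 11.35017 kN/m³.
The centroid lies 3.06/2 = 1.53 m below the top edge, so the centroid depth is h_c = 7.1 + 1.53 = 8.63 m.
A = 4.4 × 3.06 = 13.464 m².
Resultant F = γ·h_c·A = 11.35017 × 8.63 × 13.464 = 1318.83 kN.
I_c = b·h³/12 = 4.4 × 3.06³/12 = 10.506 m⁴.
Centre of pressure: y_p = y_c + I_c/(y_c·A) = 8.63 + 10.506/(8.63 × 13.464) = 8.63 + 0.0904175 = 8.72042 m along the plane.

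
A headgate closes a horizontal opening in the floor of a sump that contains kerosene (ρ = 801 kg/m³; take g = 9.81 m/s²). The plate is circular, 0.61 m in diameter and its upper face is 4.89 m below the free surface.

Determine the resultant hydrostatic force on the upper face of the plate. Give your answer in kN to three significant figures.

γ = ρg = 801 × 9.81 / 1000 = 7.85781 kN/m³.
The plate is horizontal, so pressure is uniform at p = γ·h = 7.85781 × 4.89 = 38.4247 kN/m².
A = π(0.305)² = 0.292247 m².
F = p·A = 38.4247 × 0.292247 = 11.2295 kN.

F ≈ 11.2 kN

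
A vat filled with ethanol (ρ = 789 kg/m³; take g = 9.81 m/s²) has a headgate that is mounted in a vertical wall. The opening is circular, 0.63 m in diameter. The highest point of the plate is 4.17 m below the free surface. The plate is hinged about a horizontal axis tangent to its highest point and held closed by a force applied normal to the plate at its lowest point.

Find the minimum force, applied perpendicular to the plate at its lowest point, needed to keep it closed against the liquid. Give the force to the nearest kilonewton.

γ = ρg = 789 × 9.81 / 1000 = 7.74009 kN/m³.
The centroid is at the centre, 0.315 m below the top of the plate, so the centroid depth is h_c = 4.17 + 0.315 = 4.485 m.
A = π(0.315)² = 0.311725 m².
Resultant F = γ·h_c·A = 7.74009 × 4.485 × 0.311725 = 10.8213 kN.
I_c = πr⁴/4 = π × 0.315⁴/4 = 0.00773272 m⁴.
Centre of pressure: y_p = y_c + I_c/(y_c·A) = 4.485 + 0.00773272/(4.485 × 0.311725) = 4.485 + 0.00553093 = 4.49053 m along the plane.
The resultant acts 0.315 + 0.00553093 = 0.320531 m (along the plate) below the hinge at the top edge, so the moment about the hinge is M = F × 0.320531 = 10.8213 × 0.320531 = 3.46856 kN·m.
A normal force at the bottom, 0.63 m from the hinge, must supply this moment: P = 3.46856/0.63 = 5.50565 kN.

P ≈ 6 kN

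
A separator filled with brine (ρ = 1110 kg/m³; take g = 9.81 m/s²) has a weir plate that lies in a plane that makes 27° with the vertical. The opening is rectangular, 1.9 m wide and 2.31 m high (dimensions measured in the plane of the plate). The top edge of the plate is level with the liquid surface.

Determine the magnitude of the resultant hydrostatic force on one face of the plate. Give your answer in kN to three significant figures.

γ = ρg = 1110 × 9.81 / 1000 = 10.8891 kN/m³.
The plate makes 27° with the vertical, i.e. θ = 90° − 27° = 63° to the horizontal. Measuring y along the incline from the free-surface line, vertical depth h = y·sinθ with sinθ = 0.891007.
The centroid lies 2.31/2 = 1.155 m below the top edge, so y_c = 1.155 m and h_c = 1.155 × 0.891007 = 1.02911 m.
A = 1.9 × 2.31 = 4.389 m².
Resultant F = γ·h_c·A = 10.8891 × 1.02911 × 4.389 = 49.1835 kN.

F ≈ 49.2 kN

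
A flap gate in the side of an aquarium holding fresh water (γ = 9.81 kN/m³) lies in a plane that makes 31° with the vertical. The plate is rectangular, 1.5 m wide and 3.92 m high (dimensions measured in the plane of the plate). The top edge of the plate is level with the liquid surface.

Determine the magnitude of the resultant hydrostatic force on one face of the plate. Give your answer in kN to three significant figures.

F ≈ 96.9 kN

γ = 9.81 kN/m³.
The plate makes 31° with the vertical, i.e. θ = 90° − 31° = 59° to the horizontal. Measuring y along the incline from the free-surface line, vertical depth h = y·sinθ with sinθ = 0.857167.
The centroid lies 3.92/2 = 1.96 m below the top edge, so y_c = 1.96 m and h_c = 1.96 × 0.857167 = 1.68005 m.
A = 1.5 × 3.92 = 5.88 m².
Resultant F = γ·h_c·A = 9.81 × 1.68005 × 5.88 = 96.91 kN.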